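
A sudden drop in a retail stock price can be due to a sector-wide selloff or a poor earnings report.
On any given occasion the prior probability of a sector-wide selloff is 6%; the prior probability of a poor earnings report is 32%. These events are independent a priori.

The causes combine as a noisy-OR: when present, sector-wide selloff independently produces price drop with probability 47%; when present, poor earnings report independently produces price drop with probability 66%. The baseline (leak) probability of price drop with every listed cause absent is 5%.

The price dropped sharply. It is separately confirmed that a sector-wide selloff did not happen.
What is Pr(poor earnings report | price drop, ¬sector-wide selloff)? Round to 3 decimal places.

Pr(poor earnings report | price drop, ¬sector-wide selloff) ≈ 0.864

Under noisy-OR, P(price drop | causes) = 1 − (1−0.05)·∏(1−qᵢ) over the active causes.
P(price drop | ¬sector-wide selloff) = 0.05*0.68 + 0.677*0.32 = 0.034000 + 0.216640 = 0.250640
Of this, 0.216640 comes from 0.677*0.32 (the poor earnings report=true cases).
P(poor earnings report | price drop, ¬sector-wide selloff) = 0.216640 / 0.250640 ≈ 0.864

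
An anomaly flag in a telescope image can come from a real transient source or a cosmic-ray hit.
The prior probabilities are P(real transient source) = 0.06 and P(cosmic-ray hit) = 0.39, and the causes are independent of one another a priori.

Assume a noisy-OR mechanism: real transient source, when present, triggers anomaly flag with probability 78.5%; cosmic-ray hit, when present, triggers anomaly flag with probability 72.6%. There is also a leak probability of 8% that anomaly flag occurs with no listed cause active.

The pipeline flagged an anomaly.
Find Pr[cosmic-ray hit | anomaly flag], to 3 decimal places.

Under noisy-OR, P(anomaly flag | causes) = 1 − (1−0.08)·∏(1−qᵢ) over the active causes.
For the numerator, keep only cosmic-ray hit=true terms: 0.274187 + 0.022132 = 0.296319
Normalizer over all consistent configurations: 0.08*0.94*0.61 + 0.74792*0.94*0.39 + 0.8022*0.06*0.61 + 0.945803*0.06*0.39 = 0.371552
P(cosmic-ray hit | anomaly flag) = 0.296319/0.371552 ≈ 0.798

Pr[cosmic-ray hit | anomaly flag] ≈ 0.798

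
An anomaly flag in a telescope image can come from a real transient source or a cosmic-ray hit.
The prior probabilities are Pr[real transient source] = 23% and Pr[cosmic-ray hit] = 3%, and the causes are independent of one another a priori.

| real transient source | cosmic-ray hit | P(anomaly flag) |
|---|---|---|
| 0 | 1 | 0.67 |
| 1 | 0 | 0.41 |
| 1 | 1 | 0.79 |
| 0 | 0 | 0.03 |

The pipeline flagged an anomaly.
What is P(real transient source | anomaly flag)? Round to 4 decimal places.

P(real transient source | anomaly flag) ≈ 0.7190

Enumerate the 4 (real transient source, cosmic-ray hit) configurations and weight by the priors:
  P(anomaly flag) = 0.03*0.77*0.97 + 0.67*0.77*0.03 + 0.41*0.23*0.97 + 0.79*0.23*0.03
        = 0.022407 + 0.015477 + 0.091471 + 0.005451 = 0.134806
The terms with real transient source present sum to 0.096922, so
  P(real transient source | anomaly flag) = 0.096922 / 0.134806 ≈ 0.7190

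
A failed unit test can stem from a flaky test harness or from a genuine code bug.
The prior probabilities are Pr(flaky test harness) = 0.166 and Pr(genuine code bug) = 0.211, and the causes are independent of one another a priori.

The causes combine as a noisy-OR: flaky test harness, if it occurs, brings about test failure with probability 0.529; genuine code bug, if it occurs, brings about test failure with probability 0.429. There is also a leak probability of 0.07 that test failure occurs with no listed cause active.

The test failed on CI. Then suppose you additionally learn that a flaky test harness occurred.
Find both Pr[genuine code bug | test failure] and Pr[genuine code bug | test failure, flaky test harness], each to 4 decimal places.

Under noisy-OR, P(test failure | causes) = 1 − (1−0.07)·∏(1−qᵢ) over the active causes.
Weight on genuine code bug=true, given the evidence: 0.082527 + 0.026265 = 0.108792
Denominator P(test failure): 0.07·0.834·0.789 + 0.46897·0.834·0.211 + 0.56197·0.166·0.789 + 0.749885·0.166·0.211 = 0.228457
P(genuine code bug | test failure) = 0.108792/0.228457 ≈ 0.4762

Now also conditioning on flaky test harness=true:
Weight on genuine code bug=true, given the evidence: 0.749885*0.211 = 0.158226
The normalizing constant is 0.56197*0.789 + 0.749885*0.211 = 0.601620
Posterior = 0.158226 / 0.601620 ≈ 0.2630

Pr[genuine code bug | test failure] ≈ 0.4762; Pr[genuine code bug | test failure, flaky test harness] ≈ 0.2630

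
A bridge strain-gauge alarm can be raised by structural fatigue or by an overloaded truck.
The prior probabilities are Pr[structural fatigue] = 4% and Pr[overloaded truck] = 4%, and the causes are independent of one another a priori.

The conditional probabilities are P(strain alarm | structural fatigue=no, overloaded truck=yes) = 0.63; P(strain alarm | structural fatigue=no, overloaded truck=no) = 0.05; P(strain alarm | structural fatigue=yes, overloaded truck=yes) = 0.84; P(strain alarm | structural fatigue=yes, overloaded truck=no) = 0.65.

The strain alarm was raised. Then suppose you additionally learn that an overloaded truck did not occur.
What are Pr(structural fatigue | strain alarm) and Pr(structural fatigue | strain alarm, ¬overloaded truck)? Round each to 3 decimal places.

P(strain alarm) = 0.05·0.96·0.96 + 0.63·0.96·0.04 + 0.65·0.04·0.96 + 0.84·0.04·0.04 = 0.046080 + 0.024192 + 0.024960 + 0.001344 = 0.096576
The structural fatigue-present share is 0.024960 + 0.001344 = 0.026304.
So P(structural fatigue | strain alarm) = 0.026304/0.096576 ≈ 0.272.

Now condition on the additional information:
Weight on structural fatigue=true, given the evidence: 0.65·0.04 = 0.026000
The normalizing constant is 0.05·0.96 + 0.65·0.04 = 0.074000
Posterior = 0.026000 / 0.074000 ≈ 0.351

Pr(structural fatigue | strain alarm) ≈ 0.272; Pr(structural fatigue | strain alarm, ¬overloaded truck) ≈ 0.351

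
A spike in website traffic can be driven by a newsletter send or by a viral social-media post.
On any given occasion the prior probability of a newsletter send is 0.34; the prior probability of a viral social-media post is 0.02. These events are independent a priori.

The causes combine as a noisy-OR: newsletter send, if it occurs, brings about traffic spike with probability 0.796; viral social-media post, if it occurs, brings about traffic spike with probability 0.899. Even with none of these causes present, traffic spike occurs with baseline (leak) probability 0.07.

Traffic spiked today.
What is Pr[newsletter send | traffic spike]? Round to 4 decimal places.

Pr[newsletter send | traffic spike] ≈ 0.8286

Under noisy-OR, P(traffic spike | causes) = 1 − (1−0.07)·∏(1−qᵢ) over the active causes.
P(traffic spike) = 0.07·0.66·0.98 + 0.90607·0.66·0.02 + 0.81028·0.34·0.98 + 0.980838·0.34·0.02 = 0.045276 + 0.011960 + 0.269985 + 0.006670 = 0.333891
The newsletter send-present share is 0.269985 + 0.006670 = 0.276655.
Hence the posterior is 0.276655/0.333891 ≈ 0.8286.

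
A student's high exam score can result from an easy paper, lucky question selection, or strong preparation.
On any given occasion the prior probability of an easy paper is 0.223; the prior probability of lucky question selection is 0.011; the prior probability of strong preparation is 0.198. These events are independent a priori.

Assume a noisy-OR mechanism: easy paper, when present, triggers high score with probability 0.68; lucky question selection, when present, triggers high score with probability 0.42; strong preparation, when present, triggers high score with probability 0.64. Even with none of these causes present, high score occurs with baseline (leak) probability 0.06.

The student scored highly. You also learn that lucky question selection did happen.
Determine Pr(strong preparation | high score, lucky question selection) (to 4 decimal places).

Under noisy-OR, P(high score | causes) = 1 − (1−0.06)·∏(1−qᵢ) over the active causes.
P(high score | lucky question selection) = 0.4548×0.777×0.802 + 0.803728×0.777×0.198 + 0.825536×0.223×0.802 + 0.937193×0.223×0.198 = 0.283410 + 0.123650 + 0.147644 + 0.041381 = 0.596085
The strong preparation-present share is 0.123650 + 0.041381 = 0.165031.
P(strong preparation | high score, lucky question selection) = 0.165031 / 0.596085 ≈ 0.2769

Pr(strong preparation | high score, lucky question selection) ≈ 0.2769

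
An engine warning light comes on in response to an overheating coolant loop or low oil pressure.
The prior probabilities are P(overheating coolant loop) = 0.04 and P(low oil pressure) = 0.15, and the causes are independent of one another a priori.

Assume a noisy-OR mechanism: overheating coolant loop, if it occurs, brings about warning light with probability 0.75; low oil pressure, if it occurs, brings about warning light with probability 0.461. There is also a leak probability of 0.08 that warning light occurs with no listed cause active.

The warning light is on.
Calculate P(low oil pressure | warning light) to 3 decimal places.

Under noisy-OR, P(warning light | causes) = 1 − (1−0.08)·∏(1−qᵢ) over the active causes.
P(warning light) = 0.08×0.96×0.85 + 0.50412×0.96×0.15 + 0.77×0.04×0.85 + 0.87603×0.04×0.15 = 0.065280 + 0.072593 + 0.026180 + 0.005256 = 0.169309
Restricting to configurations with low oil pressure present: 0.072593 + 0.005256 = 0.077849.
So P(low oil pressure | warning light) = 0.077849/0.169309 ≈ 0.460.

P(low oil pressure | warning light) ≈ 0.460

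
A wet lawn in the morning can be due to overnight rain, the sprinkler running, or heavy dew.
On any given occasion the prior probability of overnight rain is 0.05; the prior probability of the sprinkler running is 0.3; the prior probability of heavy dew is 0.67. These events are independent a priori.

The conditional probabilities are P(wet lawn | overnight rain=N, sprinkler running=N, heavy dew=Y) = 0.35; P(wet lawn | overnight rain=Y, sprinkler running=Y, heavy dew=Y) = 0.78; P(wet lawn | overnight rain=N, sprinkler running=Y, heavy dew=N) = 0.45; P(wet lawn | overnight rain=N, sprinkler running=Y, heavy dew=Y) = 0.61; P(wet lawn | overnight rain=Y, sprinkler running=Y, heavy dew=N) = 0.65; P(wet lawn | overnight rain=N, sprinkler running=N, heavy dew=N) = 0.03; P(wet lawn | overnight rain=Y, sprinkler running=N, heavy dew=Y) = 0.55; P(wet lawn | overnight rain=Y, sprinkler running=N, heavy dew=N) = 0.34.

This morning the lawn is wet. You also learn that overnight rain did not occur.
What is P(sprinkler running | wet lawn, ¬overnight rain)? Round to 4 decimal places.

P(sprinkler running | wet lawn, ¬overnight rain) ≈ 0.4942

For the numerator, keep only sprinkler running=true terms: 0.044550 + 0.122610 = 0.167160
Denominator P(wet lawn | ¬overnight rain): 0.03*0.7*0.33 + 0.35*0.7*0.67 + 0.45*0.3*0.33 + 0.61*0.3*0.67 = 0.338240
Posterior = 0.167160 / 0.338240 ≈ 0.4942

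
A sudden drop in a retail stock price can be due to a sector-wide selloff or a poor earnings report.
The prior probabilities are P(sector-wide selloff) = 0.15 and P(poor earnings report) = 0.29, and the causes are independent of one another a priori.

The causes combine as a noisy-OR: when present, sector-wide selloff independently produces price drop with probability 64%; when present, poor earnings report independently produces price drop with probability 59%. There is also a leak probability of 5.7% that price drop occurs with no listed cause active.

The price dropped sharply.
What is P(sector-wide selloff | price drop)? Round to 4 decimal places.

P(sector-wide selloff | price drop) ≈ 0.3674

Under noisy-OR, P(price drop | causes) = 1 − (1−0.057)·∏(1−qᵢ) over the active causes.
Enumerate the 4 (sector-wide selloff, poor earnings report) configurations and weight by the priors:
  P(price drop) = 0.057·0.85·0.71 + 0.61337·0.85·0.29 + 0.66052·0.15·0.71 + 0.860813·0.15·0.29
        = 0.034399 + 0.151196 + 0.070345 + 0.037445 = 0.293385
The terms with sector-wide selloff present sum to 0.107790, so
  P(sector-wide selloff | price drop) = 0.107790 / 0.293385 ≈ 0.3674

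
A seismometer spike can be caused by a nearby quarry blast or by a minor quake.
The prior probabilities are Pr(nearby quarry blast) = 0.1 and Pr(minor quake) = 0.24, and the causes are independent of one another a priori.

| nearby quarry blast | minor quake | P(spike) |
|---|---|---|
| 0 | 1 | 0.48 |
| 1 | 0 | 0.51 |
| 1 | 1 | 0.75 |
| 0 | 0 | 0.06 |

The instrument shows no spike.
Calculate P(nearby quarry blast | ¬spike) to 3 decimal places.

For the numerator, keep only nearby quarry blast=true terms: 0.037240 + 0.006000 = 0.043240
Normalizer over all consistent configurations: 0.94·0.9·0.76 + 0.52·0.9·0.24 + 0.49·0.1·0.76 + 0.25·0.1·0.24 = 0.798520
P(nearby quarry blast | ¬spike) = 0.043240/0.798520 ≈ 0.054

P(nearby quarry blast | ¬spike) ≈ 0.054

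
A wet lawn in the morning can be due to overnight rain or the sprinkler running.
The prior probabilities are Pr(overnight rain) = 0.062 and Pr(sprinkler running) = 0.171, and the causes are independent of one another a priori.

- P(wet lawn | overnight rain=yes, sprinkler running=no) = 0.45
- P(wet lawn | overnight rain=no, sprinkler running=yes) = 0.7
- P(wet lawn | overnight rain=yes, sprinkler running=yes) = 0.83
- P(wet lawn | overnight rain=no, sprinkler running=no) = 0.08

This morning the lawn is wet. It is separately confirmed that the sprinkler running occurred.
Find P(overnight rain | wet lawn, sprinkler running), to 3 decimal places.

P(wet lawn | sprinkler running) = 0.7*0.938 + 0.83*0.062 = 0.656600 + 0.051460 = 0.708060
Restricting to configurations with overnight rain present: 0.83*0.062 = 0.051460.
P(overnight rain | wet lawn, sprinkler running) = 0.051460 / 0.708060 ≈ 0.073

P(overnight rain | wet lawn, sprinkler running) ≈ 0.073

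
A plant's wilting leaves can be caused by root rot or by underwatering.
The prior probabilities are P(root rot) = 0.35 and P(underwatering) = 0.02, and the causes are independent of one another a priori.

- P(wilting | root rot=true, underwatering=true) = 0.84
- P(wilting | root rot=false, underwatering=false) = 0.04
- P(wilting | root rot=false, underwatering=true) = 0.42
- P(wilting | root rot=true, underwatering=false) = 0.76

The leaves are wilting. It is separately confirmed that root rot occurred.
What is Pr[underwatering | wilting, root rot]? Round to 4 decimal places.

Pr[underwatering | wilting, root rot] ≈ 0.0221

P(wilting | root rot) = 0.76*0.98 + 0.84*0.02 = 0.744800 + 0.016800 = 0.761600
The underwatering-present share is 0.84*0.02 = 0.016800.
Hence the posterior is 0.016800/0.761600 ≈ 0.0221.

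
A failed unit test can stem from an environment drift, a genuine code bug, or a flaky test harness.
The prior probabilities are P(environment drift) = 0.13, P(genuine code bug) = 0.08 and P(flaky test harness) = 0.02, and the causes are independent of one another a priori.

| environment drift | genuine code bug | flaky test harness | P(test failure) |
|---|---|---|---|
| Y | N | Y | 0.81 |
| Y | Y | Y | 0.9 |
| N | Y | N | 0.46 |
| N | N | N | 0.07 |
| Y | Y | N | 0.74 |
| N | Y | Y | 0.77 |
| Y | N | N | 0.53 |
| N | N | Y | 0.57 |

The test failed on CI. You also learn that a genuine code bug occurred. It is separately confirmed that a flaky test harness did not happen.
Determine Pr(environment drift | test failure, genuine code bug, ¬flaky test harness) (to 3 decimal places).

For the numerator, keep only environment drift=true terms: 0.74×0.13 = 0.096200
Denominator P(test failure | genuine code bug, ¬flaky test harness): 0.46×0.87 + 0.74×0.13 = 0.496400
Posterior = 0.096200 / 0.496400 ≈ 0.194

Pr(environment drift | test failure, genuine code bug, ¬flaky test harness) ≈ 0.194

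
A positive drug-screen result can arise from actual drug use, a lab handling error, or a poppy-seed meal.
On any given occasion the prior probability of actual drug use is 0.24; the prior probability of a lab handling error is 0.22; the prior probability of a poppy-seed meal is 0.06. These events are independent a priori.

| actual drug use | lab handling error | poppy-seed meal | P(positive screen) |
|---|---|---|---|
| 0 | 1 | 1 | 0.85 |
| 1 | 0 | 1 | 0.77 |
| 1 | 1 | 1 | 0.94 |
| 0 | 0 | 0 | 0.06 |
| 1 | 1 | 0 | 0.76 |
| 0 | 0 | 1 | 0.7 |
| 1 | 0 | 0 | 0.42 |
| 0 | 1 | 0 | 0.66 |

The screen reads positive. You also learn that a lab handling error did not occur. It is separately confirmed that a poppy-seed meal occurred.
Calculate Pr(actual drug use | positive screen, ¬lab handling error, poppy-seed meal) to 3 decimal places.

For the numerator, keep only actual drug use=true terms: 0.77·0.24 = 0.184800
The normalizing constant is 0.7·0.76 + 0.77·0.24 = 0.716800
P(actual drug use | positive screen, ¬lab handling error, poppy-seed meal) = 0.184800/0.716800 ≈ 0.258

Pr(actual drug use | positive screen, ¬lab handling error, poppy-seed meal) ≈ 0.258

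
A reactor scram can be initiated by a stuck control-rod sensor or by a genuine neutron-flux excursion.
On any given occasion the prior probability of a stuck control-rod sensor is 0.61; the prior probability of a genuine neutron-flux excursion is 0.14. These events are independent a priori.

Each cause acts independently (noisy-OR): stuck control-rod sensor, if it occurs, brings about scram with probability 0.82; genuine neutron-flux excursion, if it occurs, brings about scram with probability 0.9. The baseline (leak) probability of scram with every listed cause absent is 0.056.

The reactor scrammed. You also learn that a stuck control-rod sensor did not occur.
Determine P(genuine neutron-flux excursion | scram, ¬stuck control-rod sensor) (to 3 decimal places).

P(genuine neutron-flux excursion | scram, ¬stuck control-rod sensor) ≈ 0.725

Under noisy-OR, P(scram | causes) = 1 − (1−0.056)·∏(1−qᵢ) over the active causes.
For the numerator, keep only genuine neutron-flux excursion=true terms: 0.9056·0.14 = 0.126784
Normalizer over all consistent configurations: 0.056·0.86 + 0.9056·0.14 = 0.174944
P(genuine neutron-flux excursion | scram, ¬stuck control-rod sensor) = 0.126784/0.174944 ≈ 0.725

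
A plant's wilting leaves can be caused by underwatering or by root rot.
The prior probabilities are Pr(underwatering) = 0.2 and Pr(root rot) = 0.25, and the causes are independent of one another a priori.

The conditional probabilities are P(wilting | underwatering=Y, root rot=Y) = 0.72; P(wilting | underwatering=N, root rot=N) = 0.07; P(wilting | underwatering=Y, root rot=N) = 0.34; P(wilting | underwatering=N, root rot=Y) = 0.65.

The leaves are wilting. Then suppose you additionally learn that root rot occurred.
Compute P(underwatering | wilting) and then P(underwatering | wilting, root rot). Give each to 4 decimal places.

P(wilting) = 0.07×0.8×0.75 + 0.65×0.8×0.25 + 0.34×0.2×0.75 + 0.72×0.2×0.25 = 0.042000 + 0.130000 + 0.051000 + 0.036000 = 0.259000
The underwatering-present share is 0.051000 + 0.036000 = 0.087000.
Hence the posterior is 0.087000/0.259000 ≈ 0.3359.

With the extra evidence:
Enumerate both values of underwatering and weight by the priors:
  P(wilting | root rot) = 0.65*0.8 + 0.72*0.2
        = 0.520000 + 0.144000 = 0.664000
Keeping only the underwatering-present terms gives 0.144000, so
  P(underwatering | wilting, root rot) = 0.144000 / 0.664000 ≈ 0.2169
The drop from 0.3359 to 0.2169 is the explaining-away (discounting) effect.

P(underwatering | wilting) ≈ 0.3359; P(underwatering | wilting, root rot) ≈ 0.2169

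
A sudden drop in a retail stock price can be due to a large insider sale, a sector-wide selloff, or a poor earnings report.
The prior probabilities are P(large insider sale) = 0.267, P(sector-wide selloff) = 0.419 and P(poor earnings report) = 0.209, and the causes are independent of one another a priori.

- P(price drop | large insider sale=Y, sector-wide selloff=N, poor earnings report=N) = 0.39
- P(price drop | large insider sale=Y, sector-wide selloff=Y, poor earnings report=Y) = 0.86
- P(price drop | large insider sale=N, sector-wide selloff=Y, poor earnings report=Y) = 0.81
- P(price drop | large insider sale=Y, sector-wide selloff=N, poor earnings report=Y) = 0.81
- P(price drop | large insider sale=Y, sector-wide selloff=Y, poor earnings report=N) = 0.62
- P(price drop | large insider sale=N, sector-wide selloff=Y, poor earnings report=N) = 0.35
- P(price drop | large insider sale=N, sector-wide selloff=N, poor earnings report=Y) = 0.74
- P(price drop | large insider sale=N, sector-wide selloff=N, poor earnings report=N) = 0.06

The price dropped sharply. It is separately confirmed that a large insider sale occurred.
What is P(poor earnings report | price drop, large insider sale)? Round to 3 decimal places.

Sum P(price drop|·) weighted by the priors over the 4 (sector-wide selloff, poor earnings report) configurations:
  P(price drop | large insider sale) = 0.39·0.581·0.791 + 0.81·0.581·0.209 + 0.62·0.419·0.791 + 0.86·0.419·0.209
        = 0.179233 + 0.098357 + 0.205486 + 0.075311 = 0.558387
The terms with poor earnings report present sum to 0.173668, so
  P(poor earnings report | price drop, large insider sale) = 0.173668 / 0.558387 ≈ 0.311

P(poor earnings report | price drop, large insider sale) ≈ 0.311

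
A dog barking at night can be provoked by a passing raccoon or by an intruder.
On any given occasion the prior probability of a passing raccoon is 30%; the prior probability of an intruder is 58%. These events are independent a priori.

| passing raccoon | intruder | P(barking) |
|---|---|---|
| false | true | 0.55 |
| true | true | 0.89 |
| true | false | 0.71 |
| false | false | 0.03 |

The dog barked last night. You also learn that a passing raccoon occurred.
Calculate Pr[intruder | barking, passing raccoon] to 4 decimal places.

Pr[intruder | barking, passing raccoon] ≈ 0.6338

Sum P(barking|·) weighted by the priors over both values of intruder:
  P(barking | passing raccoon) = 0.71×0.42 + 0.89×0.58
        = 0.298200 + 0.516200 = 0.814400
Keeping only the intruder-present terms gives 0.516200, so
  P(intruder | barking, passing raccoon) = 0.516200 / 0.814400 ≈ 0.6338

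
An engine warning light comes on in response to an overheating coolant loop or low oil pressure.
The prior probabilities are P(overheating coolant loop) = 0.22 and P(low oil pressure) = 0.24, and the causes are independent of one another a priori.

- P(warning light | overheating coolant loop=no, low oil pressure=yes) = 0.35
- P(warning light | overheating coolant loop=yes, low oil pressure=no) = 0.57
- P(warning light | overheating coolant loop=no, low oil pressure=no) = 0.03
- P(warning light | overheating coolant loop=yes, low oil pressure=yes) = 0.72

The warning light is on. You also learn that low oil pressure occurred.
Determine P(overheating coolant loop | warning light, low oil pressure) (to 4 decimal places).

P(overheating coolant loop | warning light, low oil pressure) ≈ 0.3672

P(warning light | low oil pressure) = 0.35*0.78 + 0.72*0.22 = 0.273000 + 0.158400 = 0.431400
Of this, 0.158400 comes from 0.72*0.22 (the overheating coolant loop=true cases).
So P(overheating coolant loop | warning light, low oil pressure) = 0.158400/0.431400 ≈ 0.3672.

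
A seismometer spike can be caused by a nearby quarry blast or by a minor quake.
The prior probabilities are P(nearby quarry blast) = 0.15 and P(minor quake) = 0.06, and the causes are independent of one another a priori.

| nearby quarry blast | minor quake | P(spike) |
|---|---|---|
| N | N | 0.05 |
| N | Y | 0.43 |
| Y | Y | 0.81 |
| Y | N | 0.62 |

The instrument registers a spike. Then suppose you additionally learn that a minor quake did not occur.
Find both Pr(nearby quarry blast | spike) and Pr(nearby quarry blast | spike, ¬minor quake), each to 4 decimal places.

Pr(nearby quarry blast | spike) ≈ 0.6048; Pr(nearby quarry blast | spike, ¬minor quake) ≈ 0.6863

Sum P(spike|·) weighted by the priors over the 4 (nearby quarry blast, minor quake) configurations:
  P(spike) = 0.05·0.85·0.94 + 0.43·0.85·0.06 + 0.62·0.15·0.94 + 0.81·0.15·0.06
        = 0.039950 + 0.021930 + 0.087420 + 0.007290 = 0.156590
The terms with nearby quarry blast present sum to 0.094710, so
  P(nearby quarry blast | spike) = 0.094710 / 0.156590 ≈ 0.6048

Now condition on the additional information:
By total probability over both values of nearby quarry blast:
  P(spike | ¬minor quake) = 0.05*0.85 + 0.62*0.15
        = 0.042500 + 0.093000 = 0.135500
Configurations with nearby quarry blast contribute 0.093000, so
  P(nearby quarry blast | spike, ¬minor quake) = 0.093000 / 0.135500 ≈ 0.6863
With minor quake excluded, nearby quarry blast must carry more of the explanatory weight for the spike.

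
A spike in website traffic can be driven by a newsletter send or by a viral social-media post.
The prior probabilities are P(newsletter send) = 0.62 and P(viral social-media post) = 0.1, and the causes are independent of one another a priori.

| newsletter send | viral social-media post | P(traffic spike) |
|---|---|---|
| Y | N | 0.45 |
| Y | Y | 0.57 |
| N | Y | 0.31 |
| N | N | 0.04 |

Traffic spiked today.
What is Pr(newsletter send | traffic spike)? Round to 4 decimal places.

Weight on newsletter send=true, given the evidence: 0.251100 + 0.035340 = 0.286440
Normalizer over all consistent configurations: 0.04×0.38×0.9 + 0.31×0.38×0.1 + 0.45×0.62×0.9 + 0.57×0.62×0.1 = 0.311900
P(newsletter send | traffic spike) = 0.286440/0.311900 ≈ 0.9184

Pr(newsletter send | traffic spike) ≈ 0.9184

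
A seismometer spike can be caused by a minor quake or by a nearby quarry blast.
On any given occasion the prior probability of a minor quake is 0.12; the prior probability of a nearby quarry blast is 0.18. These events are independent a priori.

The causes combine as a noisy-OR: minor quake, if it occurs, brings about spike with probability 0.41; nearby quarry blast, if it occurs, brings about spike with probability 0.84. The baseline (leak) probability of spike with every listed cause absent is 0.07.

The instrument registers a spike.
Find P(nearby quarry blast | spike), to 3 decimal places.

Under noisy-OR, P(spike | causes) = 1 − (1−0.07)·∏(1−qᵢ) over the active causes.
P(spike) = 0.07·0.88·0.82 + 0.8512·0.88·0.18 + 0.4513·0.12·0.82 + 0.912208·0.12·0.18 = 0.050512 + 0.134830 + 0.044408 + 0.019704 = 0.249454
The nearby quarry blast-present share is 0.134830 + 0.019704 = 0.154534.
P(nearby quarry blast | spike) = 0.154534 / 0.249454 ≈ 0.619

P(nearby quarry blast | spike) ≈ 0.619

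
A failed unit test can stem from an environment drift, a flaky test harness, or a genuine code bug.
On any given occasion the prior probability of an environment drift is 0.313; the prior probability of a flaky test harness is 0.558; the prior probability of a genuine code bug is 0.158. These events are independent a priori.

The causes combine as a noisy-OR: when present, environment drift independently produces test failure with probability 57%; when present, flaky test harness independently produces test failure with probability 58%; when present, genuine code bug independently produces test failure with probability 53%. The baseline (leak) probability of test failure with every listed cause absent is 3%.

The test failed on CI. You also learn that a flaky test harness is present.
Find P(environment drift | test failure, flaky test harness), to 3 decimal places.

Under noisy-OR, P(test failure | causes) = 1 − (1−0.03)·∏(1−qᵢ) over the active causes.
P(test failure | flaky test harness) = 0.5926×0.687×0.842 + 0.808522×0.687×0.158 + 0.824818×0.313×0.842 + 0.917664×0.313×0.158 = 0.342792 + 0.087762 + 0.217377 + 0.045382 = 0.693313
Of this, 0.262759 comes from 0.217377 + 0.045382 (the environment drift=true cases).
So P(environment drift | test failure, flaky test harness) = 0.262759/0.693313 ≈ 0.379.

P(environment drift | test failure, flaky test harness) ≈ 0.379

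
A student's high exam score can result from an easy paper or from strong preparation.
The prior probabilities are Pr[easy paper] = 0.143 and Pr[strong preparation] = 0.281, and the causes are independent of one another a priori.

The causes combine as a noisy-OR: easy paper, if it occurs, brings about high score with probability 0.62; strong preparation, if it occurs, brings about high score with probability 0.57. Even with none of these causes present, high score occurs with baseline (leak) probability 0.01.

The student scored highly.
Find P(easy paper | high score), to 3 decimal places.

P(easy paper | high score) ≈ 0.404

Under noisy-OR, P(high score | causes) = 1 − (1−0.01)·∏(1−qᵢ) over the active causes.
Weight on easy paper=true, given the evidence: 0.064137 + 0.033683 = 0.097820
Normalizer over all consistent configurations: 0.01*0.857*0.719 + 0.5743*0.857*0.281 + 0.6238*0.143*0.719 + 0.838234*0.143*0.281 = 0.242283
P(easy paper | high score) = 0.097820/0.242283 ≈ 0.404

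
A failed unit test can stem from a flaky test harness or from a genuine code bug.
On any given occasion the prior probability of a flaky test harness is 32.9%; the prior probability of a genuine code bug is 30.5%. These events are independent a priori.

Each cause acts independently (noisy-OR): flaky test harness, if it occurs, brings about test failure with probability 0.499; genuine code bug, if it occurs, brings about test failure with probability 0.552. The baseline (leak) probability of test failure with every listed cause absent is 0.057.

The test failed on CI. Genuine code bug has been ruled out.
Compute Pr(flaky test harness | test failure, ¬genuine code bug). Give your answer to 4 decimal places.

Under noisy-OR, P(test failure | causes) = 1 − (1−0.057)·∏(1−qᵢ) over the active causes.
P(test failure | ¬genuine code bug) = 0.057*0.671 + 0.527557*0.329 = 0.038247 + 0.173566 = 0.211813
The flaky test harness-present share is 0.527557*0.329 = 0.173566.
So P(flaky test harness | test failure, ¬genuine code bug) = 0.173566/0.211813 ≈ 0.8194.

Pr(flaky test harness | test failure, ¬genuine code bug) ≈ 0.8194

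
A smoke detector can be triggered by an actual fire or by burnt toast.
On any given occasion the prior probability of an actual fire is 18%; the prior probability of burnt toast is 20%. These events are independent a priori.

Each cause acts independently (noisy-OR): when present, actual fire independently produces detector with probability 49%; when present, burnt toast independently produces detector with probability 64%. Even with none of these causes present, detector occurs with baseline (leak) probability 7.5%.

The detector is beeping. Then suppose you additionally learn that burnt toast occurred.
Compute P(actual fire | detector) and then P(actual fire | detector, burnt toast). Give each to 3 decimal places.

P(actual fire | detector) ≈ 0.401; P(actual fire | detector, burnt toast) ≈ 0.215

Under noisy-OR, P(detector | causes) = 1 − (1−0.075)·∏(1−qᵢ) over the active causes.
P(detector) = 0.075×0.82×0.8 + 0.667×0.82×0.2 + 0.52825×0.18×0.8 + 0.83017×0.18×0.2 = 0.049200 + 0.109388 + 0.076068 + 0.029886 = 0.264542
The actual fire-present share is 0.076068 + 0.029886 = 0.105954.
Hence the posterior is 0.105954/0.264542 ≈ 0.401.

Now condition on the additional information:
P(detector | burnt toast) = 0.667×0.82 + 0.83017×0.18 = 0.546940 + 0.149431 = 0.696371
Restricting to configurations with actual fire present: 0.83017×0.18 = 0.149431.
So P(actual fire | detector, burnt toast) = 0.149431/0.696371 ≈ 0.215.
The drop from 0.401 to 0.215 is the explaining-away (discounting) effect.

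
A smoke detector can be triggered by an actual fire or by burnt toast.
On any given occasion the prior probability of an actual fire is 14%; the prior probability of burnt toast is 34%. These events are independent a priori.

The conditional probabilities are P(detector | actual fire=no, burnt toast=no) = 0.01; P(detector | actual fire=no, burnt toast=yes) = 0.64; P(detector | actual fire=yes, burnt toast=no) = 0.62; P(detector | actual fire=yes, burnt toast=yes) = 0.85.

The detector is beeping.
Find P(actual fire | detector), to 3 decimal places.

P(actual fire | detector) ≈ 0.336

Enumerate the 4 (actual fire, burnt toast) configurations and weight by the priors:
  P(detector) = 0.01·0.86·0.66 + 0.64·0.86·0.34 + 0.62·0.14·0.66 + 0.85·0.14·0.34
        = 0.005676 + 0.187136 + 0.057288 + 0.040460 = 0.290560
The terms with actual fire present sum to 0.097748, so
  P(actual fire | detector) = 0.097748 / 0.290560 ≈ 0.336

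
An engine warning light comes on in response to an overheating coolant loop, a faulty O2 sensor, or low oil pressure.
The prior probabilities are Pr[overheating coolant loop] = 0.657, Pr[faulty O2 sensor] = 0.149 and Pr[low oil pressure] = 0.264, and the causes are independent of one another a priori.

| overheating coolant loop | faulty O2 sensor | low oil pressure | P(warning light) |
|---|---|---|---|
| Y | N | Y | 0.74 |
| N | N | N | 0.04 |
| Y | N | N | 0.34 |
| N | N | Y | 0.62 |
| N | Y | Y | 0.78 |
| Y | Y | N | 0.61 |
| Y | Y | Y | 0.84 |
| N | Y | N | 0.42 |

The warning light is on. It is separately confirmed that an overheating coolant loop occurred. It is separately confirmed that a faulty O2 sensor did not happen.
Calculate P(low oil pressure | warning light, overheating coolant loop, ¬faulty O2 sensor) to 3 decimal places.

P(low oil pressure | warning light, overheating coolant loop, ¬faulty O2 sensor) ≈ 0.438

Numerator (weight on configurations with low oil pressure): 0.74·0.264 = 0.195360
The normalizing constant is 0.34·0.736 + 0.74·0.264 = 0.445600
P(low oil pressure | warning light, overheating coolant loop, ¬faulty O2 sensor) = 0.195360/0.445600 ≈ 0.438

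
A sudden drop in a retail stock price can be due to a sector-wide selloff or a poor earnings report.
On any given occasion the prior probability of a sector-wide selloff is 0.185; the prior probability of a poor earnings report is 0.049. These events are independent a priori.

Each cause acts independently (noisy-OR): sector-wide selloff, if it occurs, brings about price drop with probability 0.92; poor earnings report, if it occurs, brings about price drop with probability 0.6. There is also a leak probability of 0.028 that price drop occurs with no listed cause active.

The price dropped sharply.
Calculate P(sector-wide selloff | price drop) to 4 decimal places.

P(sector-wide selloff | price drop) ≈ 0.7877

Under noisy-OR, P(price drop | causes) = 1 − (1−0.028)·∏(1−qᵢ) over the active causes.
P(price drop) = 0.028*0.815*0.951 + 0.6112*0.815*0.049 + 0.92224*0.185*0.951 + 0.968896*0.185*0.049 = 0.021702 + 0.024408 + 0.162254 + 0.008783 = 0.217147
The sector-wide selloff-present share is 0.162254 + 0.008783 = 0.171037.
So P(sector-wide selloff | price drop) = 0.171037/0.217147 ≈ 0.7877.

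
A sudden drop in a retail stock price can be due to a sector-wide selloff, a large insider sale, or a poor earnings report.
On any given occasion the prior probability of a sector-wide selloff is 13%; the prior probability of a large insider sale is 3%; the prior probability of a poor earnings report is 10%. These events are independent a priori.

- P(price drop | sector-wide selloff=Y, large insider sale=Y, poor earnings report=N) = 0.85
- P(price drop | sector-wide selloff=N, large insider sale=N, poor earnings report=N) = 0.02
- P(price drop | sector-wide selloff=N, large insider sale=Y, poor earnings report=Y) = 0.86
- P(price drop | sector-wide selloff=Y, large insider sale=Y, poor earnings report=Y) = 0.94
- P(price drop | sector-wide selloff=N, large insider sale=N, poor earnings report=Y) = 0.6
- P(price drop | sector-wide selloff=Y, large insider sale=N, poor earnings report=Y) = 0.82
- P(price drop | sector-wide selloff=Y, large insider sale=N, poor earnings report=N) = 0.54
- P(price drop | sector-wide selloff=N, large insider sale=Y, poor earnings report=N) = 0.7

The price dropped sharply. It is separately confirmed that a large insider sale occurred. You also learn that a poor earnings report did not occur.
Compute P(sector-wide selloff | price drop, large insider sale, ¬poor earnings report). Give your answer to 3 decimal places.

Enumerate both values of sector-wide selloff and weight by the priors:
  P(price drop | large insider sale, ¬poor earnings report) = 0.7*0.87 + 0.85*0.13
        = 0.609000 + 0.110500 = 0.719500
The terms with sector-wide selloff present sum to 0.110500, so
  P(sector-wide selloff | price drop, large insider sale, ¬poor earnings report) = 0.110500 / 0.719500 ≈ 0.154

P(sector-wide selloff | price drop, large insider sale, ¬poor earnings report) ≈ 0.154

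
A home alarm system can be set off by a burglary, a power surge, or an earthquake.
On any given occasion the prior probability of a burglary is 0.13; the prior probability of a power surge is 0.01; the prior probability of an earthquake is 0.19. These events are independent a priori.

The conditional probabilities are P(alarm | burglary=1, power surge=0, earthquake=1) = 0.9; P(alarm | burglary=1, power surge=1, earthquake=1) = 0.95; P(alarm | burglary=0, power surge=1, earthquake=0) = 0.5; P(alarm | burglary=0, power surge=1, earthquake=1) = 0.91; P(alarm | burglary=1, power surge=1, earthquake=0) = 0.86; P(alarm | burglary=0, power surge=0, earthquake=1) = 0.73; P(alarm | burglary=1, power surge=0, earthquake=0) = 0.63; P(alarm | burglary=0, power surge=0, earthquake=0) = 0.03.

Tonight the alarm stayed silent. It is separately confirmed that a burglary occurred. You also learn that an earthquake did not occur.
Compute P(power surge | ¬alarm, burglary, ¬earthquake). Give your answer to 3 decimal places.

P(power surge | ¬alarm, burglary, ¬earthquake) ≈ 0.004

P(¬alarm | burglary, ¬earthquake) = 0.37·0.99 + 0.14·0.01 = 0.366300 + 0.001400 = 0.367700
Restricting to configurations with power surge present: 0.14·0.01 = 0.001400.
P(power surge | ¬alarm, burglary, ¬earthquake) = 0.001400 / 0.367700 ≈ 0.004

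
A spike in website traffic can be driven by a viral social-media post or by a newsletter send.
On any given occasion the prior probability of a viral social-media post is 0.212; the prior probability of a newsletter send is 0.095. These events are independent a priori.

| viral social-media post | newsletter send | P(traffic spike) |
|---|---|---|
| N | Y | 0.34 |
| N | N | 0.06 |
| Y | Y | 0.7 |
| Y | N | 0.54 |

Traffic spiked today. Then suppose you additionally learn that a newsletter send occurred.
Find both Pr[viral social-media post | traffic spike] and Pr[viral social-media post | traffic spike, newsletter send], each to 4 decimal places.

Pr[viral social-media post | traffic spike] ≈ 0.6330; Pr[viral social-media post | traffic spike, newsletter send] ≈ 0.3565

For the numerator, keep only viral social-media post=true terms: 0.103604 + 0.014098 = 0.117702
The normalizing constant is 0.06·0.788·0.905 + 0.34·0.788·0.095 + 0.54·0.212·0.905 + 0.7·0.212·0.095 = 0.185942
P(viral social-media post | traffic spike) = 0.117702/0.185942 ≈ 0.6330

Now condition on the additional information:
P(traffic spike | newsletter send) = 0.34×0.788 + 0.7×0.212 = 0.267920 + 0.148400 = 0.416320
The viral social-media post-present share is 0.7×0.212 = 0.148400.
So P(viral social-media post | traffic spike, newsletter send) = 0.148400/0.416320 ≈ 0.3565.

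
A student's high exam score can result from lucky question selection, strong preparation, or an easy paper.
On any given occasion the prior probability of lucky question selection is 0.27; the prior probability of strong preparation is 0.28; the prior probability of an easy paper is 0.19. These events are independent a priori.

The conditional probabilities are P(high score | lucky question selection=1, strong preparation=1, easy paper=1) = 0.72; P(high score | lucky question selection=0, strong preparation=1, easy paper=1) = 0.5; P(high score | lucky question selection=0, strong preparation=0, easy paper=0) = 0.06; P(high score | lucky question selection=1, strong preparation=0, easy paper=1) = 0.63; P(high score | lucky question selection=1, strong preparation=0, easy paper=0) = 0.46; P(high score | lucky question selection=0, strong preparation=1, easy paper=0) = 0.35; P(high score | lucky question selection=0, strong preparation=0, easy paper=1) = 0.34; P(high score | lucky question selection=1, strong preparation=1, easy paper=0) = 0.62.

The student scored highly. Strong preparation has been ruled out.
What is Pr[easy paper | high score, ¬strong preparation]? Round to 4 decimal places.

Pr[easy paper | high score, ¬strong preparation] ≈ 0.3687

Weight on easy paper=true, given the evidence: 0.047158 + 0.032319 = 0.079477
The normalizing constant is 0.06·0.73·0.81 + 0.34·0.73·0.19 + 0.46·0.27·0.81 + 0.63·0.27·0.19 = 0.215557
Posterior = 0.079477 / 0.215557 ≈ 0.3687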